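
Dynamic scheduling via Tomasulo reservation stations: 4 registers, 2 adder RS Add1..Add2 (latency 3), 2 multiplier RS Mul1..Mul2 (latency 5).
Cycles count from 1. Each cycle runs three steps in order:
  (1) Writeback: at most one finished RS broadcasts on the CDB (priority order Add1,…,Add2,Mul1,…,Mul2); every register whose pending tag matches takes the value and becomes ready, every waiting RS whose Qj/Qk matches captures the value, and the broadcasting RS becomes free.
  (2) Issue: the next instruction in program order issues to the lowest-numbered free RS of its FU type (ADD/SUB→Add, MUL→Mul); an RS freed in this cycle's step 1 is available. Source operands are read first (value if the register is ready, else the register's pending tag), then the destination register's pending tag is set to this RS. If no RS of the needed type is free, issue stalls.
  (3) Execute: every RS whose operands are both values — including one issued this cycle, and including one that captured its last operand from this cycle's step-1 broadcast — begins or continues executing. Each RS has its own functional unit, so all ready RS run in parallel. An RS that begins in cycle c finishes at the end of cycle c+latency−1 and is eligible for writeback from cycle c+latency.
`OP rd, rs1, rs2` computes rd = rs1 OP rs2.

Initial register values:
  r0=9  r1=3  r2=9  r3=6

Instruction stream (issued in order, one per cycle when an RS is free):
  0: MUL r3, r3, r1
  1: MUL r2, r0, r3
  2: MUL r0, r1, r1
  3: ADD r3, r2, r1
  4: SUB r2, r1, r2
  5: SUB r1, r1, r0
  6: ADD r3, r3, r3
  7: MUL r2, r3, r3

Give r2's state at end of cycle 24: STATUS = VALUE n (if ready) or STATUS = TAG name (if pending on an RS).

STATUS = VALUE 108900

cycle 1: issue MUL r3<-Mul1 // r0:9,r1:3,r2:9,r3:Mul1
cycle 2: issue MUL r2<-Mul2 // r0:9,r1:3,r2:Mul2,r3:Mul1
cycle 3: stall // r0:9,r1:3,r2:Mul2,r3:Mul1
cycle 4: stall // r0:9,r1:3,r2:Mul2,r3:Mul1
cycle 5: stall // r0:9,r1:3,r2:Mul2,r3:Mul1
cycle 6: CDB Mul1=18; issue MUL r0<-Mul1 // r0:Mul1,r1:3,r2:Mul2,r3:18
cycle 7: issue ADD r3<-Add1 // r0:Mul1,r1:3,r2:Mul2,r3:Add1
cycle 8: issue SUB r2<-Add2 // r0:Mul1,r1:3,r2:Add2,r3:Add1
cycle 9: stall // r0:Mul1,r1:3,r2:Add2,r3:Add1
cycle 10: stall // r0:Mul1,r1:3,r2:Add2,r3:Add1
cycle 11: CDB Mul1=9; stall // r0:9,r1:3,r2:Add2,r3:Add1
cycle 12: CDB Mul2=162; stall // r0:9,r1:3,r2:Add2,r3:Add1
cycle 13: stall // r0:9,r1:3,r2:Add2,r3:Add1
cycle 14: stall // r0:9,r1:3,r2:Add2,r3:Add1
cycle 15: CDB Add1=165; issue SUB r1<-Add1 // r0:9,r1:Add1,r2:Add2,r3:165
cycle 16: CDB Add2=-159; issue ADD r3<-Add2 // r0:9,r1:Add1,r2:-159,r3:Add2
cycle 17: issue MUL r2<-Mul1 // r0:9,r1:Add1,r2:Mul1,r3:Add2
cycle 18: CDB Add1=-6 // r0:9,r1:-6,r2:Mul1,r3:Add2
cycle 19: CDB Add2=330 // r0:9,r1:-6,r2:Mul1,r3:330
cycle 20: - // r0:9,r1:-6,r2:Mul1,r3:330
cycle 21: - // r0:9,r1:-6,r2:Mul1,r3:330
cycle 22: - // r0:9,r1:-6,r2:Mul1,r3:330
cycle 23: - // r0:9,r1:-6,r2:Mul1,r3:330
cycle 24: CDB Mul1=108900 // r0:9,r1:-6,r2:108900,r3:330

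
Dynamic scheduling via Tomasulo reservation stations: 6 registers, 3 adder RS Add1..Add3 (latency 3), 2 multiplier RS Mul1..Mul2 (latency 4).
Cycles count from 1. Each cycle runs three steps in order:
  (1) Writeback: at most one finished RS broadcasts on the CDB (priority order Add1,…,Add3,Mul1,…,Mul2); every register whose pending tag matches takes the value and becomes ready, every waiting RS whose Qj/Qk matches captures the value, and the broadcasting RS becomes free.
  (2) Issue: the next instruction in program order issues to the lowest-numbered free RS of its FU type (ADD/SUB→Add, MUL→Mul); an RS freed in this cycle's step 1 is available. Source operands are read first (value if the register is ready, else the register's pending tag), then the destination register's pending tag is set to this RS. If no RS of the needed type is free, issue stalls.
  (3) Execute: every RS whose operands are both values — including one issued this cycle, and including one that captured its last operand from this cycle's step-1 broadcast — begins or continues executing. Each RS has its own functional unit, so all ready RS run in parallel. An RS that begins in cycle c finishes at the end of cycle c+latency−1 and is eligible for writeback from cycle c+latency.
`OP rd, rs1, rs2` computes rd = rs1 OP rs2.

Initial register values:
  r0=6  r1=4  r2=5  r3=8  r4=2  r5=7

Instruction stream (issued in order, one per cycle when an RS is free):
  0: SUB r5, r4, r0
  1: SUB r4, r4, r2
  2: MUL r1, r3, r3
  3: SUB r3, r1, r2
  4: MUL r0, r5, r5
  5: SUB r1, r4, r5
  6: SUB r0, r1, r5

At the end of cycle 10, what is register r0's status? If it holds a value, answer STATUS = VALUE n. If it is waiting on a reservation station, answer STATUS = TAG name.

STATUS = TAG Add3

  c1: issue SUB r5<-Add1  regs: r0:6,r1:4,r2:5,r3:8,r4:2,r5:Add1
  c2: issue SUB r4<-Add2  regs: r0:6,r1:4,r2:5,r3:8,r4:Add2,r5:Add1
  c3: issue MUL r1<-Mul1  regs: r0:6,r1:Mul1,r2:5,r3:8,r4:Add2,r5:Add1
  c4: CDB Add1=-4; issue SUB r3<-Add1  regs: r0:6,r1:Mul1,r2:5,r3:Add1,r4:Add2,r5:-4
  c5: CDB Add2=-3; issue MUL r0<-Mul2  regs: r0:Mul2,r1:Mul1,r2:5,r3:Add1,r4:-3,r5:-4
  c6: issue SUB r1<-Add2  regs: r0:Mul2,r1:Add2,r2:5,r3:Add1,r4:-3,r5:-4
  c7: CDB Mul1=64; issue SUB r0<-Add3  regs: r0:Add3,r1:Add2,r2:5,r3:Add1,r4:-3,r5:-4
  c8: -  regs: r0:Add3,r1:Add2,r2:5,r3:Add1,r4:-3,r5:-4
  c9: CDB Add2=1  regs: r0:Add3,r1:1,r2:5,r3:Add1,r4:-3,r5:-4
  c10: CDB Add1=59  regs: r0:Add3,r1:1,r2:5,r3:59,r4:-3,r5:-4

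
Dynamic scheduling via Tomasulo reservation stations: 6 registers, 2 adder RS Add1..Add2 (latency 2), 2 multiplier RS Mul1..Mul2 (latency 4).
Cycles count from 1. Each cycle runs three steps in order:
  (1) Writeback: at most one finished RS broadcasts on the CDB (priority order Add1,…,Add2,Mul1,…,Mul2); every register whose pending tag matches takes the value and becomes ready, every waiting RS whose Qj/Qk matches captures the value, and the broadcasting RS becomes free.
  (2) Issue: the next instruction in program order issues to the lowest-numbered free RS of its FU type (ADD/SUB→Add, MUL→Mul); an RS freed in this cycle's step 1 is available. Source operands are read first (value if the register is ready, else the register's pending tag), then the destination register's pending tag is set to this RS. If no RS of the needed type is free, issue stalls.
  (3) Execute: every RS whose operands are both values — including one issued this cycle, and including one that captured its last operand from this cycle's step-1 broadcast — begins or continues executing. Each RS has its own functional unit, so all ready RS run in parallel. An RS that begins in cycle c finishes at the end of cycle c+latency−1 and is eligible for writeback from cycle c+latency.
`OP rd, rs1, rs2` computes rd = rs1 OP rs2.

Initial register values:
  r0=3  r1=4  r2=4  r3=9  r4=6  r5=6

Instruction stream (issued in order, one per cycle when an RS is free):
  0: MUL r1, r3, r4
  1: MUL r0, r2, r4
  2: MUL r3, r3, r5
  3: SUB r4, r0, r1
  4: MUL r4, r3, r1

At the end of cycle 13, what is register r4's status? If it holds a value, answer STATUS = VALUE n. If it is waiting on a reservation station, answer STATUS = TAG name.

c1: issue MUL r1<-Mul1 | r0:3,r1:Mul1,r2:4,r3:9,r4:6,r5:6
c2: issue MUL r0<-Mul2 | r0:Mul2,r1:Mul1,r2:4,r3:9,r4:6,r5:6
c3: stall | r0:Mul2,r1:Mul1,r2:4,r3:9,r4:6,r5:6
c4: stall | r0:Mul2,r1:Mul1,r2:4,r3:9,r4:6,r5:6
c5: CDB Mul1=54; issue MUL r3<-Mul1 | r0:Mul2,r1:54,r2:4,r3:Mul1,r4:6,r5:6
c6: CDB Mul2=24; issue SUB r4<-Add1 | r0:24,r1:54,r2:4,r3:Mul1,r4:Add1,r5:6
c7: issue MUL r4<-Mul2 | r0:24,r1:54,r2:4,r3:Mul1,r4:Mul2,r5:6
c8: CDB Add1=-30 | r0:24,r1:54,r2:4,r3:Mul1,r4:Mul2,r5:6
c9: CDB Mul1=54 | r0:24,r1:54,r2:4,r3:54,r4:Mul2,r5:6
c10: - | r0:24,r1:54,r2:4,r3:54,r4:Mul2,r5:6
c11: - | r0:24,r1:54,r2:4,r3:54,r4:Mul2,r5:6
c12: - | r0:24,r1:54,r2:4,r3:54,r4:Mul2,r5:6
c13: CDB Mul2=2916 | r0:24,r1:54,r2:4,r3:54,r4:2916,r5:6

STATUS = VALUE 2916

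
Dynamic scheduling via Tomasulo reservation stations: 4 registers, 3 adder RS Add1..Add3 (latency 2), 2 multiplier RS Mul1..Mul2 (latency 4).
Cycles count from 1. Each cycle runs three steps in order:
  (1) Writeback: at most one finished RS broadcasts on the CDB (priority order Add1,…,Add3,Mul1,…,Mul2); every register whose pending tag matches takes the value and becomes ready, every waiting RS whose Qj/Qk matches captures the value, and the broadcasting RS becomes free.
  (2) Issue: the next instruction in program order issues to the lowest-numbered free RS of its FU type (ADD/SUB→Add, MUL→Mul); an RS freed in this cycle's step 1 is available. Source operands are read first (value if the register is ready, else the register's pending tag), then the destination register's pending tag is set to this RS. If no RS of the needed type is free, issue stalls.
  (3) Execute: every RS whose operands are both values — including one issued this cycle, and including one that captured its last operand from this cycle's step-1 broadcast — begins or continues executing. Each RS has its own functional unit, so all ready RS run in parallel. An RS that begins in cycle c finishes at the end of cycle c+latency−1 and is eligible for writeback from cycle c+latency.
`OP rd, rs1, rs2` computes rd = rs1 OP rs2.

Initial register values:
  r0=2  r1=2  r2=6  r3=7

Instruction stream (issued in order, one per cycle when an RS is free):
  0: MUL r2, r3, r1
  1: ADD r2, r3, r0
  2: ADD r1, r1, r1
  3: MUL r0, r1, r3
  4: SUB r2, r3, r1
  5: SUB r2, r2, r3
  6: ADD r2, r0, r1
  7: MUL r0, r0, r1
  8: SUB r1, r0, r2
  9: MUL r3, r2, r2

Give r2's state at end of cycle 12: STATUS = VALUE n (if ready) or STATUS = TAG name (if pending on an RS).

  c1: issue MUL r2<-Mul1  regs: r0:2,r1:2,r2:Mul1,r3:7
  c2: issue ADD r2<-Add1  regs: r0:2,r1:2,r2:Add1,r3:7
  c3: issue ADD r1<-Add2  regs: r0:2,r1:Add2,r2:Add1,r3:7
  c4: CDB Add1=9; issue MUL r0<-Mul2  regs: r0:Mul2,r1:Add2,r2:9,r3:7
  c5: CDB Add2=4; issue SUB r2<-Add1  regs: r0:Mul2,r1:4,r2:Add1,r3:7
  c6: CDB Mul1=14; issue SUB r2<-Add2  regs: r0:Mul2,r1:4,r2:Add2,r3:7
  c7: CDB Add1=3; issue ADD r2<-Add1  regs: r0:Mul2,r1:4,r2:Add1,r3:7
  c8: issue MUL r0<-Mul1  regs: r0:Mul1,r1:4,r2:Add1,r3:7
  c9: CDB Add2=-4; issue SUB r1<-Add2  regs: r0:Mul1,r1:Add2,r2:Add1,r3:7
  c10: CDB Mul2=28; issue MUL r3<-Mul2  regs: r0:Mul1,r1:Add2,r2:Add1,r3:Mul2
  c11: -  regs: r0:Mul1,r1:Add2,r2:Add1,r3:Mul2
  c12: CDB Add1=32  regs: r0:Mul1,r1:Add2,r2:32,r3:Mul2

STATUS = VALUE 32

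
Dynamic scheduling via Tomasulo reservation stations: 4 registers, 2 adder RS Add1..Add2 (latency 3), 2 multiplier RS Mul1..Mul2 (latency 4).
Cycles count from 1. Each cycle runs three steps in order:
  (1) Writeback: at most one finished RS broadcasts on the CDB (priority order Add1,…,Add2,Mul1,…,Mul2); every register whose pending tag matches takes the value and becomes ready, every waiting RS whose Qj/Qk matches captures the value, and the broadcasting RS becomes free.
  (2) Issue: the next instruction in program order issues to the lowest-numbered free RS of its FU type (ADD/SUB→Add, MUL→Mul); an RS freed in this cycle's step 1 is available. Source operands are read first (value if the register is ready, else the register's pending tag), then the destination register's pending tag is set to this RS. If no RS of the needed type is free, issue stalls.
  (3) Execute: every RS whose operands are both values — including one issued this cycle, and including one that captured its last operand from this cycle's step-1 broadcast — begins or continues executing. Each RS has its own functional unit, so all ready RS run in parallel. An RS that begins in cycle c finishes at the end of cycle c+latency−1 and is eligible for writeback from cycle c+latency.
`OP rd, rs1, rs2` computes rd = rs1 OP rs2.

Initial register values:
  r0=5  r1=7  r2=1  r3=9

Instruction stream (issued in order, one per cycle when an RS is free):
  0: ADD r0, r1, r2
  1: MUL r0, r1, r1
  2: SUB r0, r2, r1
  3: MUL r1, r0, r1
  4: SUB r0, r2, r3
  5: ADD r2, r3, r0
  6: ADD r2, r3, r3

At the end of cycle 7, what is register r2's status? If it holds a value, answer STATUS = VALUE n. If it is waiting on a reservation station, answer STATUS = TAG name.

cycle 1: issue ADD r0<-Add1 // r0:Add1,r1:7,r2:1,r3:9
cycle 2: issue MUL r0<-Mul1 // r0:Mul1,r1:7,r2:1,r3:9
cycle 3: issue SUB r0<-Add2 // r0:Add2,r1:7,r2:1,r3:9
cycle 4: CDB Add1=8; issue MUL r1<-Mul2 // r0:Add2,r1:Mul2,r2:1,r3:9
cycle 5: issue SUB r0<-Add1 // r0:Add1,r1:Mul2,r2:1,r3:9
cycle 6: CDB Add2=-6; issue ADD r2<-Add2 // r0:Add1,r1:Mul2,r2:Add2,r3:9
cycle 7: CDB Mul1=49; stall // r0:Add1,r1:Mul2,r2:Add2,r3:9

STATUS = TAG Add2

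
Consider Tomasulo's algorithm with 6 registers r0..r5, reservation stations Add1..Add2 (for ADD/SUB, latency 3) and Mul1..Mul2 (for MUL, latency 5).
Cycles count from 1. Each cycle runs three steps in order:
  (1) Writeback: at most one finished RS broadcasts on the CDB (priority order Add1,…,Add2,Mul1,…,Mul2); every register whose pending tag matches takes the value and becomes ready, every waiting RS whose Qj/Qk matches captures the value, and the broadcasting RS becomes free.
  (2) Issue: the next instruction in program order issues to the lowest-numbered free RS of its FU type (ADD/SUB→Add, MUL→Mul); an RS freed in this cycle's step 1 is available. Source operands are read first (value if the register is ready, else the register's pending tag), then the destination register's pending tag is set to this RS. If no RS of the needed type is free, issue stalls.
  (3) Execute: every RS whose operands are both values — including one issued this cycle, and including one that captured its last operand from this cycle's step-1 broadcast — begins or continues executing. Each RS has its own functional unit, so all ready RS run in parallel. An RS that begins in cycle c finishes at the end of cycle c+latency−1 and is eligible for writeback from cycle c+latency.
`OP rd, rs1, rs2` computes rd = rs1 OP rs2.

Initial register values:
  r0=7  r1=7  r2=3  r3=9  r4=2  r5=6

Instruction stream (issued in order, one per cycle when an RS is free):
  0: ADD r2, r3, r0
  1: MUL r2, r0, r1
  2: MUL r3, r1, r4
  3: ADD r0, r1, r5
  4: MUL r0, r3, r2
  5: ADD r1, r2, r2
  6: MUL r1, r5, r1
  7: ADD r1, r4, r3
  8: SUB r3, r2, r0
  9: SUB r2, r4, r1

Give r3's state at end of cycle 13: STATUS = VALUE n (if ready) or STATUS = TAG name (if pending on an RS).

c1: issue ADD r2<-Add1 | r0:7,r1:7,r2:Add1,r3:9,r4:2,r5:6
c2: issue MUL r2<-Mul1 | r0:7,r1:7,r2:Mul1,r3:9,r4:2,r5:6
c3: issue MUL r3<-Mul2 | r0:7,r1:7,r2:Mul1,r3:Mul2,r4:2,r5:6
c4: CDB Add1=16; issue ADD r0<-Add1 | r0:Add1,r1:7,r2:Mul1,r3:Mul2,r4:2,r5:6
c5: stall | r0:Add1,r1:7,r2:Mul1,r3:Mul2,r4:2,r5:6
c6: stall | r0:Add1,r1:7,r2:Mul1,r3:Mul2,r4:2,r5:6
c7: CDB Add1=13; stall | r0:13,r1:7,r2:Mul1,r3:Mul2,r4:2,r5:6
c8: CDB Mul1=49; issue MUL r0<-Mul1 | r0:Mul1,r1:7,r2:49,r3:Mul2,r4:2,r5:6
c9: CDB Mul2=14; issue ADD r1<-Add1 | r0:Mul1,r1:Add1,r2:49,r3:14,r4:2,r5:6
c10: issue MUL r1<-Mul2 | r0:Mul1,r1:Mul2,r2:49,r3:14,r4:2,r5:6
c11: issue ADD r1<-Add2 | r0:Mul1,r1:Add2,r2:49,r3:14,r4:2,r5:6
c12: CDB Add1=98; issue SUB r3<-Add1 | r0:Mul1,r1:Add2,r2:49,r3:Add1,r4:2,r5:6
c13: stall | r0:Mul1,r1:Add2,r2:49,r3:Add1,r4:2,r5:6

STATUS = TAG Add1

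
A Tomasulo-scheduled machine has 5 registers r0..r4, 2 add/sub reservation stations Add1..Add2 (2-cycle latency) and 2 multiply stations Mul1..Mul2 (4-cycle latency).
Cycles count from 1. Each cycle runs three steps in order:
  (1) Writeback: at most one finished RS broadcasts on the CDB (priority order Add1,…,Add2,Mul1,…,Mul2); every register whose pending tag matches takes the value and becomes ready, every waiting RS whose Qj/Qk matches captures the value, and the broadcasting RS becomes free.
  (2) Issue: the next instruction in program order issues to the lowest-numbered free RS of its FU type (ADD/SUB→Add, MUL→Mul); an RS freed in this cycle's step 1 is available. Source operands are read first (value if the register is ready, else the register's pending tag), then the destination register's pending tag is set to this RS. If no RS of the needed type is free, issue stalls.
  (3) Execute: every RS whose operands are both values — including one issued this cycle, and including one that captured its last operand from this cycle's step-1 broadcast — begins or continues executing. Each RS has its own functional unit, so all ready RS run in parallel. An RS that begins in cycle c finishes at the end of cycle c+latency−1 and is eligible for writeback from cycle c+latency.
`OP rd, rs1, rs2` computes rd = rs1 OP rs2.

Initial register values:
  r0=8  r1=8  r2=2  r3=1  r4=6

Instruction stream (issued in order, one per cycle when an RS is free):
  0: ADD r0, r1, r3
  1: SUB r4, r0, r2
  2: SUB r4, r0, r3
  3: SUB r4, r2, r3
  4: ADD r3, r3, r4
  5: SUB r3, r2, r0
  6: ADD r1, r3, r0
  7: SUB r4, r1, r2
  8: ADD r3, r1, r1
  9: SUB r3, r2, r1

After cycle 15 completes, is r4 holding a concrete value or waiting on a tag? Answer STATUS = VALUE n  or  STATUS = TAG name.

  c1: issue ADD r0<-Add1  regs: r0:Add1,r1:8,r2:2,r3:1,r4:6
  c2: issue SUB r4<-Add2  regs: r0:Add1,r1:8,r2:2,r3:1,r4:Add2
  c3: CDB Add1=9; issue SUB r4<-Add1  regs: r0:9,r1:8,r2:2,r3:1,r4:Add1
  c4: stall  regs: r0:9,r1:8,r2:2,r3:1,r4:Add1
  c5: CDB Add1=8; issue SUB r4<-Add1  regs: r0:9,r1:8,r2:2,r3:1,r4:Add1
  c6: CDB Add2=7; issue ADD r3<-Add2  regs: r0:9,r1:8,r2:2,r3:Add2,r4:Add1
  c7: CDB Add1=1; issue SUB r3<-Add1  regs: r0:9,r1:8,r2:2,r3:Add1,r4:1
  c8: stall  regs: r0:9,r1:8,r2:2,r3:Add1,r4:1
  c9: CDB Add1=-7; issue ADD r1<-Add1  regs: r0:9,r1:Add1,r2:2,r3:-7,r4:1
  c10: CDB Add2=2; issue SUB r4<-Add2  regs: r0:9,r1:Add1,r2:2,r3:-7,r4:Add2
  c11: CDB Add1=2; issue ADD r3<-Add1  regs: r0:9,r1:2,r2:2,r3:Add1,r4:Add2
  c12: stall  regs: r0:9,r1:2,r2:2,r3:Add1,r4:Add2
  c13: CDB Add1=4; issue SUB r3<-Add1  regs: r0:9,r1:2,r2:2,r3:Add1,r4:Add2
  c14: CDB Add2=0  regs: r0:9,r1:2,r2:2,r3:Add1,r4:0
  c15: CDB Add1=0  regs: r0:9,r1:2,r2:2,r3:0,r4:0

STATUS = VALUE 0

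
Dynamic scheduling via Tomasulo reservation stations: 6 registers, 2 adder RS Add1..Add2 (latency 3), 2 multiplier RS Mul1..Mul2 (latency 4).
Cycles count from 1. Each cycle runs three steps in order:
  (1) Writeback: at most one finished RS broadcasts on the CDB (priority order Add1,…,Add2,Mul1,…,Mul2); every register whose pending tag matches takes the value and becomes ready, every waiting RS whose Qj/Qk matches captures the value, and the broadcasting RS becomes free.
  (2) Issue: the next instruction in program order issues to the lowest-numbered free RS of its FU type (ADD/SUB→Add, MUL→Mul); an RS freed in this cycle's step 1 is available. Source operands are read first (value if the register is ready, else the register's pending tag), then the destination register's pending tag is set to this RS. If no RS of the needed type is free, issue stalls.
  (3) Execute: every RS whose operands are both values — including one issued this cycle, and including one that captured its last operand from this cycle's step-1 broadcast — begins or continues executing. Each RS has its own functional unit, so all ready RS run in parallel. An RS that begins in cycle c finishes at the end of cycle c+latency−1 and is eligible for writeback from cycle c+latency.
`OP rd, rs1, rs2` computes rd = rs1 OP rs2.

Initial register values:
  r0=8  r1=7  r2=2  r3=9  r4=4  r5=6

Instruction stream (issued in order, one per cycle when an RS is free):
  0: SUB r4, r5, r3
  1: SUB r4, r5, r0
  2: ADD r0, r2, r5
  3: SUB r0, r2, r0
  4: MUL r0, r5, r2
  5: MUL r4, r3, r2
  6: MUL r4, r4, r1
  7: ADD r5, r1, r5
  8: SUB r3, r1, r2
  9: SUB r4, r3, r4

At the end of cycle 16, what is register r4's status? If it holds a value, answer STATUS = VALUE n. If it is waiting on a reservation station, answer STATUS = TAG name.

STATUS = TAG Add1

cycle 1: issue SUB r4<-Add1 // r0:8,r1:7,r2:2,r3:9,r4:Add1,r5:6
cycle 2: issue SUB r4<-Add2 // r0:8,r1:7,r2:2,r3:9,r4:Add2,r5:6
cycle 3: stall // r0:8,r1:7,r2:2,r3:9,r4:Add2,r5:6
cycle 4: CDB Add1=-3; issue ADD r0<-Add1 // r0:Add1,r1:7,r2:2,r3:9,r4:Add2,r5:6
cycle 5: CDB Add2=-2; issue SUB r0<-Add2 // r0:Add2,r1:7,r2:2,r3:9,r4:-2,r5:6
cycle 6: issue MUL r0<-Mul1 // r0:Mul1,r1:7,r2:2,r3:9,r4:-2,r5:6
cycle 7: CDB Add1=8; issue MUL r4<-Mul2 // r0:Mul1,r1:7,r2:2,r3:9,r4:Mul2,r5:6
cycle 8: stall // r0:Mul1,r1:7,r2:2,r3:9,r4:Mul2,r5:6
cycle 9: stall // r0:Mul1,r1:7,r2:2,r3:9,r4:Mul2,r5:6
cycle 10: CDB Add2=-6; stall // r0:Mul1,r1:7,r2:2,r3:9,r4:Mul2,r5:6
cycle 11: CDB Mul1=12; issue MUL r4<-Mul1 // r0:12,r1:7,r2:2,r3:9,r4:Mul1,r5:6
cycle 12: CDB Mul2=18; issue ADD r5<-Add1 // r0:12,r1:7,r2:2,r3:9,r4:Mul1,r5:Add1
cycle 13: issue SUB r3<-Add2 // r0:12,r1:7,r2:2,r3:Add2,r4:Mul1,r5:Add1
cycle 14: stall // r0:12,r1:7,r2:2,r3:Add2,r4:Mul1,r5:Add1
cycle 15: CDB Add1=13; issue SUB r4<-Add1 // r0:12,r1:7,r2:2,r3:Add2,r4:Add1,r5:13
cycle 16: CDB Add2=5 // r0:12,r1:7,r2:2,r3:5,r4:Add1,r5:13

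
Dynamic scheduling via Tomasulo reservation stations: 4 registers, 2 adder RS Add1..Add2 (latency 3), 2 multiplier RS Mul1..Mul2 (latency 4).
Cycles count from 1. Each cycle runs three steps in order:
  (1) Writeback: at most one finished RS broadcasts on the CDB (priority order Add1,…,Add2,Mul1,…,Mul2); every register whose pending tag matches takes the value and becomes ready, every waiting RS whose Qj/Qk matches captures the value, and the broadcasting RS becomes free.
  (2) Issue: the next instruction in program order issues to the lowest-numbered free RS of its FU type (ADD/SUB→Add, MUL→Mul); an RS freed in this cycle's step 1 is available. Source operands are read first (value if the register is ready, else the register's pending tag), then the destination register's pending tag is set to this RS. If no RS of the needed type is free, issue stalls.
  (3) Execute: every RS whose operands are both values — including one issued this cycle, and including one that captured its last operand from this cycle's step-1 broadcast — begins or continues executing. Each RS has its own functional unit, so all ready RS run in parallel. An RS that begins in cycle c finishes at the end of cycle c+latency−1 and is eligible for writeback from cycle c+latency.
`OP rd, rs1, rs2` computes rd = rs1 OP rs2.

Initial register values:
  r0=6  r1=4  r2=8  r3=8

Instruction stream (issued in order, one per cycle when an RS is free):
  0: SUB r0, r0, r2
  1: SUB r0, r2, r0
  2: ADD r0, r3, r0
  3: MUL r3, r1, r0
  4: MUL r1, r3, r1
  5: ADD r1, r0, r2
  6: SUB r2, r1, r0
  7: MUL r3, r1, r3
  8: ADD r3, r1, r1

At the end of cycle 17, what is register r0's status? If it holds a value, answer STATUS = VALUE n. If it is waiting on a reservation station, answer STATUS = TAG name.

STATUS = VALUE 18

c1: issue SUB r0<-Add1 | r0:Add1,r1:4,r2:8,r3:8
c2: issue SUB r0<-Add2 | r0:Add2,r1:4,r2:8,r3:8
c3: stall | r0:Add2,r1:4,r2:8,r3:8
c4: CDB Add1=-2; issue ADD r0<-Add1 | r0:Add1,r1:4,r2:8,r3:8
c5: issue MUL r3<-Mul1 | r0:Add1,r1:4,r2:8,r3:Mul1
c6: issue MUL r1<-Mul2 | r0:Add1,r1:Mul2,r2:8,r3:Mul1
c7: CDB Add2=10; issue ADD r1<-Add2 | r0:Add1,r1:Add2,r2:8,r3:Mul1
c8: stall | r0:Add1,r1:Add2,r2:8,r3:Mul1
c9: stall | r0:Add1,r1:Add2,r2:8,r3:Mul1
c10: CDB Add1=18; issue SUB r2<-Add1 | r0:18,r1:Add2,r2:Add1,r3:Mul1
c11: stall | r0:18,r1:Add2,r2:Add1,r3:Mul1
c12: stall | r0:18,r1:Add2,r2:Add1,r3:Mul1
c13: CDB Add2=26; stall | r0:18,r1:26,r2:Add1,r3:Mul1
c14: CDB Mul1=72; issue MUL r3<-Mul1 | r0:18,r1:26,r2:Add1,r3:Mul1
c15: issue ADD r3<-Add2 | r0:18,r1:26,r2:Add1,r3:Add2
c16: CDB Add1=8 | r0:18,r1:26,r2:8,r3:Add2
c17: - | r0:18,r1:26,r2:8,r3:Add2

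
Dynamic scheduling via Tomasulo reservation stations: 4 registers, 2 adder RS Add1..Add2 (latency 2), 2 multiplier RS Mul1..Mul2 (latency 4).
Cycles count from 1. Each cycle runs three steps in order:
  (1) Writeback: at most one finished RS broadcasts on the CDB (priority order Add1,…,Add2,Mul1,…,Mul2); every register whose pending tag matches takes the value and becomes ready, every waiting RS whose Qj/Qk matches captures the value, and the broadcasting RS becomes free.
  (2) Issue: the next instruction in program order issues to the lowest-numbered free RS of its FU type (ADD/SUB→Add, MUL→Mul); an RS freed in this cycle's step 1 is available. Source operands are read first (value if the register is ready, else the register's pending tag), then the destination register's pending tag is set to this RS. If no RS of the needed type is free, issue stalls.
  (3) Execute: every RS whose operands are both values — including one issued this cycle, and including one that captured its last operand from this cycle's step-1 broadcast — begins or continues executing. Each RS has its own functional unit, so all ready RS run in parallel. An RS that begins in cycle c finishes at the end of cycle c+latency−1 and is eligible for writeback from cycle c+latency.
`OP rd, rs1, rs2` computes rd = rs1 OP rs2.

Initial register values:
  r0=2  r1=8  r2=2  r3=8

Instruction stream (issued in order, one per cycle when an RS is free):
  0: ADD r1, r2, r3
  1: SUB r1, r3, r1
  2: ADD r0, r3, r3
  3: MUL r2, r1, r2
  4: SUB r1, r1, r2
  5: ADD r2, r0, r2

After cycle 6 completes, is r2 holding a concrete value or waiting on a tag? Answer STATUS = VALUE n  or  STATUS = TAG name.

STATUS = TAG Add2

cycle 1: issue ADD r1<-Add1 // r0:2,r1:Add1,r2:2,r3:8
cycle 2: issue SUB r1<-Add2 // r0:2,r1:Add2,r2:2,r3:8
cycle 3: CDB Add1=10; issue ADD r0<-Add1 // r0:Add1,r1:Add2,r2:2,r3:8
cycle 4: issue MUL r2<-Mul1 // r0:Add1,r1:Add2,r2:Mul1,r3:8
cycle 5: CDB Add1=16; issue SUB r1<-Add1 // r0:16,r1:Add1,r2:Mul1,r3:8
cycle 6: CDB Add2=-2; issue ADD r2<-Add2 // r0:16,r1:Add1,r2:Add2,r3:8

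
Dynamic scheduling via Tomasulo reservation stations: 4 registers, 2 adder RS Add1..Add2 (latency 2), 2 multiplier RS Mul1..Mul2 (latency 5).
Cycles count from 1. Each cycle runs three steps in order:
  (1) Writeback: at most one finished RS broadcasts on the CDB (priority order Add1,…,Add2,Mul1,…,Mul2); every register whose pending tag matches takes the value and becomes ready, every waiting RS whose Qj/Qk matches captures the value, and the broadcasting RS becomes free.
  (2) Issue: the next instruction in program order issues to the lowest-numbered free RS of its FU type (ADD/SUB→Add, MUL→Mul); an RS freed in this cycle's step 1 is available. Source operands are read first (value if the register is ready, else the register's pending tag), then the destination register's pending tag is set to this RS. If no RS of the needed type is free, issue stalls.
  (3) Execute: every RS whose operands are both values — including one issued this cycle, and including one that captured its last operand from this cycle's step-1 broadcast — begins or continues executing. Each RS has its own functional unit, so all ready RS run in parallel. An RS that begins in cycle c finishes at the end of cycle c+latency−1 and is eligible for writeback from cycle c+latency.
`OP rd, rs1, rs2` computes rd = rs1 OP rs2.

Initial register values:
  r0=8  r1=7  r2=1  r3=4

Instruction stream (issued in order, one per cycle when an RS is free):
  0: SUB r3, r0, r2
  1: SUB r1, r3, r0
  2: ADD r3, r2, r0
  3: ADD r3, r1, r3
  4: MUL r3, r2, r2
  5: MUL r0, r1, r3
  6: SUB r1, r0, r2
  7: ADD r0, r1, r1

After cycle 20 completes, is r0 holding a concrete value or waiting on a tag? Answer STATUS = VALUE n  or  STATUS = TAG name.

STATUS = VALUE -4

cycle 1: issue SUB r3<-Add1 // r0:8,r1:7,r2:1,r3:Add1
cycle 2: issue SUB r1<-Add2 // r0:8,r1:Add2,r2:1,r3:Add1
cycle 3: CDB Add1=7; issue ADD r3<-Add1 // r0:8,r1:Add2,r2:1,r3:Add1
cycle 4: stall // r0:8,r1:Add2,r2:1,r3:Add1
cycle 5: CDB Add1=9; issue ADD r3<-Add1 // r0:8,r1:Add2,r2:1,r3:Add1
cycle 6: CDB Add2=-1; issue MUL r3<-Mul1 // r0:8,r1:-1,r2:1,r3:Mul1
cycle 7: issue MUL r0<-Mul2 // r0:Mul2,r1:-1,r2:1,r3:Mul1
cycle 8: CDB Add1=8; issue SUB r1<-Add1 // r0:Mul2,r1:Add1,r2:1,r3:Mul1
cycle 9: issue ADD r0<-Add2 // r0:Add2,r1:Add1,r2:1,r3:Mul1
cycle 10: - // r0:Add2,r1:Add1,r2:1,r3:Mul1
cycle 11: CDB Mul1=1 // r0:Add2,r1:Add1,r2:1,r3:1
cycle 12: - // r0:Add2,r1:Add1,r2:1,r3:1
cycle 13: - // r0:Add2,r1:Add1,r2:1,r3:1
cycle 14: - // r0:Add2,r1:Add1,r2:1,r3:1
cycle 15: - // r0:Add2,r1:Add1,r2:1,r3:1
cycle 16: CDB Mul2=-1 // r0:Add2,r1:Add1,r2:1,r3:1
cycle 17: - // r0:Add2,r1:Add1,r2:1,r3:1
cycle 18: CDB Add1=-2 // r0:Add2,r1:-2,r2:1,r3:1
cycle 19: - // r0:Add2,r1:-2,r2:1,r3:1
cycle 20: CDB Add2=-4 // r0:-4,r1:-2,r2:1,r3:1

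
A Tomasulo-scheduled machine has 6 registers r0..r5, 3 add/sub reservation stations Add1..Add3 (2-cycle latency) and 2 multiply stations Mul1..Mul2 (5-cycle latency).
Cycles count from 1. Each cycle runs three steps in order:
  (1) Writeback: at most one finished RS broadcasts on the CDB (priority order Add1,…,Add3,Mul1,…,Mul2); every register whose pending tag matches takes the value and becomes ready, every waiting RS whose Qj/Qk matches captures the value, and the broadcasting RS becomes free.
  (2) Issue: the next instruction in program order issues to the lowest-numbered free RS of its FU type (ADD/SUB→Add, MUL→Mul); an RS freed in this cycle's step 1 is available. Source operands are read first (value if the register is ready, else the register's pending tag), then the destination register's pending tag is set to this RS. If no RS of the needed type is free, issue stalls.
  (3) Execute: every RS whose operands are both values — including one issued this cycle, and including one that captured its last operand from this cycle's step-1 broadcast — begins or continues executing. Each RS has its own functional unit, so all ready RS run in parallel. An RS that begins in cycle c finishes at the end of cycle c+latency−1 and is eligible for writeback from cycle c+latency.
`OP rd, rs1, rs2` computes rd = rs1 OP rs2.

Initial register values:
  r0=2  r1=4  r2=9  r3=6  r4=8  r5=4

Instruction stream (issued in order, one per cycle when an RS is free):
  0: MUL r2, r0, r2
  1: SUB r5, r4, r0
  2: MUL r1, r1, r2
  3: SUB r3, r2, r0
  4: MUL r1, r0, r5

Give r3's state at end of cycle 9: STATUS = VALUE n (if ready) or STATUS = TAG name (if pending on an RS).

STATUS = VALUE 16

cycle 1: issue MUL r2<-Mul1 // r0:2,r1:4,r2:Mul1,r3:6,r4:8,r5:4
cycle 2: issue SUB r5<-Add1 // r0:2,r1:4,r2:Mul1,r3:6,r4:8,r5:Add1
cycle 3: issue MUL r1<-Mul2 // r0:2,r1:Mul2,r2:Mul1,r3:6,r4:8,r5:Add1
cycle 4: CDB Add1=6; issue SUB r3<-Add1 // r0:2,r1:Mul2,r2:Mul1,r3:Add1,r4:8,r5:6
cycle 5: stall // r0:2,r1:Mul2,r2:Mul1,r3:Add1,r4:8,r5:6
cycle 6: CDB Mul1=18; issue MUL r1<-Mul1 // r0:2,r1:Mul1,r2:18,r3:Add1,r4:8,r5:6
cycle 7: - // r0:2,r1:Mul1,r2:18,r3:Add1,r4:8,r5:6
cycle 8: CDB Add1=16 // r0:2,r1:Mul1,r2:18,r3:16,r4:8,r5:6
cycle 9: - // r0:2,r1:Mul1,r2:18,r3:16,r4:8,r5:6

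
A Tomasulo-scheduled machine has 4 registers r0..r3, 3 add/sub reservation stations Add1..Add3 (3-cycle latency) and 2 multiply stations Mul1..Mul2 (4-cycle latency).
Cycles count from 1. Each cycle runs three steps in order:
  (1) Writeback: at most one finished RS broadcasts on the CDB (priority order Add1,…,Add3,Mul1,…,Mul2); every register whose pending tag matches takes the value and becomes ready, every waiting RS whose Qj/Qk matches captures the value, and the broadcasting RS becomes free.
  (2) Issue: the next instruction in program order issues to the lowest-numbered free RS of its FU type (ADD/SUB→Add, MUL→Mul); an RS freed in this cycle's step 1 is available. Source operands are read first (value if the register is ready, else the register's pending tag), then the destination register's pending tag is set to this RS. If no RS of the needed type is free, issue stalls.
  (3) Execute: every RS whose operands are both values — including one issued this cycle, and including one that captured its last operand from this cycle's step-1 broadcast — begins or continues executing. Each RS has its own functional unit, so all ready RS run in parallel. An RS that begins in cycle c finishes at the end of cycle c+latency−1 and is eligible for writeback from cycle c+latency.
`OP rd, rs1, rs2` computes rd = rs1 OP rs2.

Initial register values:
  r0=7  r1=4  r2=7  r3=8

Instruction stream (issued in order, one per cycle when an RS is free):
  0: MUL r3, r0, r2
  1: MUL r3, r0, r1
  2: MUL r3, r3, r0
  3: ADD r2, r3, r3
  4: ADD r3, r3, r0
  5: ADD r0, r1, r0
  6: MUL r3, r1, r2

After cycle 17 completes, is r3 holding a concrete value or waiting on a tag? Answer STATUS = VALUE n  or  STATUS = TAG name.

STATUS = VALUE 1568

c1: issue MUL r3<-Mul1 | r0:7,r1:4,r2:7,r3:Mul1
c2: issue MUL r3<-Mul2 | r0:7,r1:4,r2:7,r3:Mul2
c3: stall | r0:7,r1:4,r2:7,r3:Mul2
c4: stall | r0:7,r1:4,r2:7,r3:Mul2
c5: CDB Mul1=49; issue MUL r3<-Mul1 | r0:7,r1:4,r2:7,r3:Mul1
c6: CDB Mul2=28; issue ADD r2<-Add1 | r0:7,r1:4,r2:Add1,r3:Mul1
c7: issue ADD r3<-Add2 | r0:7,r1:4,r2:Add1,r3:Add2
c8: issue ADD r0<-Add3 | r0:Add3,r1:4,r2:Add1,r3:Add2
c9: issue MUL r3<-Mul2 | r0:Add3,r1:4,r2:Add1,r3:Mul2
c10: CDB Mul1=196 | r0:Add3,r1:4,r2:Add1,r3:Mul2
c11: CDB Add3=11 | r0:11,r1:4,r2:Add1,r3:Mul2
c12: - | r0:11,r1:4,r2:Add1,r3:Mul2
c13: CDB Add1=392 | r0:11,r1:4,r2:392,r3:Mul2
c14: CDB Add2=203 | r0:11,r1:4,r2:392,r3:Mul2
c15: - | r0:11,r1:4,r2:392,r3:Mul2
c16: - | r0:11,r1:4,r2:392,r3:Mul2
c17: CDB Mul2=1568 | r0:11,r1:4,r2:392,r3:1568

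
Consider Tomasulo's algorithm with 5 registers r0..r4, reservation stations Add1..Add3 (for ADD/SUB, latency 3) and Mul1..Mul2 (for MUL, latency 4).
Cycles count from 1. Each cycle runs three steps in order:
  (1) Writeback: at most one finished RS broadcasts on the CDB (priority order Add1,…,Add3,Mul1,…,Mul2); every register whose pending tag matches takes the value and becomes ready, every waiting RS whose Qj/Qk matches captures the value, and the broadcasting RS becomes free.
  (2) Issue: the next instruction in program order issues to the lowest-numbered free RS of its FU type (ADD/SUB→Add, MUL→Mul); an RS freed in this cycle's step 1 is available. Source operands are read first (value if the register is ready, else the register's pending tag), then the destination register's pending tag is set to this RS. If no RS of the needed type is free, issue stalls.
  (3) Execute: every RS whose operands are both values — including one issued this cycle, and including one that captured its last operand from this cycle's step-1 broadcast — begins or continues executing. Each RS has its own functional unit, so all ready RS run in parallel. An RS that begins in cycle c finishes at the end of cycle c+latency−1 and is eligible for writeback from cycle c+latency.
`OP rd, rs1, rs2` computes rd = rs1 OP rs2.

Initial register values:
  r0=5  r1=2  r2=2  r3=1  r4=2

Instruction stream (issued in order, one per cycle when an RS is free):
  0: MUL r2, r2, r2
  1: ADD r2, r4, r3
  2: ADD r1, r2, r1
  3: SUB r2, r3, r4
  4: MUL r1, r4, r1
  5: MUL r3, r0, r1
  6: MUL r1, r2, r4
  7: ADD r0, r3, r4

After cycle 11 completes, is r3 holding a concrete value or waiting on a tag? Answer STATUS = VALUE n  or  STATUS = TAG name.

STATUS = TAG Mul1

  c1: issue MUL r2<-Mul1  regs: r0:5,r1:2,r2:Mul1,r3:1,r4:2
  c2: issue ADD r2<-Add1  regs: r0:5,r1:2,r2:Add1,r3:1,r4:2
  c3: issue ADD r1<-Add2  regs: r0:5,r1:Add2,r2:Add1,r3:1,r4:2
  c4: issue SUB r2<-Add3  regs: r0:5,r1:Add2,r2:Add3,r3:1,r4:2
  c5: CDB Add1=3; issue MUL r1<-Mul2  regs: r0:5,r1:Mul2,r2:Add3,r3:1,r4:2
  c6: CDB Mul1=4; issue MUL r3<-Mul1  regs: r0:5,r1:Mul2,r2:Add3,r3:Mul1,r4:2
  c7: CDB Add3=-1; stall  regs: r0:5,r1:Mul2,r2:-1,r3:Mul1,r4:2
  c8: CDB Add2=5; stall  regs: r0:5,r1:Mul2,r2:-1,r3:Mul1,r4:2
  c9: stall  regs: r0:5,r1:Mul2,r2:-1,r3:Mul1,r4:2
  c10: stall  regs: r0:5,r1:Mul2,r2:-1,r3:Mul1,r4:2
  c11: stall  regs: r0:5,r1:Mul2,r2:-1,r3:Mul1,r4:2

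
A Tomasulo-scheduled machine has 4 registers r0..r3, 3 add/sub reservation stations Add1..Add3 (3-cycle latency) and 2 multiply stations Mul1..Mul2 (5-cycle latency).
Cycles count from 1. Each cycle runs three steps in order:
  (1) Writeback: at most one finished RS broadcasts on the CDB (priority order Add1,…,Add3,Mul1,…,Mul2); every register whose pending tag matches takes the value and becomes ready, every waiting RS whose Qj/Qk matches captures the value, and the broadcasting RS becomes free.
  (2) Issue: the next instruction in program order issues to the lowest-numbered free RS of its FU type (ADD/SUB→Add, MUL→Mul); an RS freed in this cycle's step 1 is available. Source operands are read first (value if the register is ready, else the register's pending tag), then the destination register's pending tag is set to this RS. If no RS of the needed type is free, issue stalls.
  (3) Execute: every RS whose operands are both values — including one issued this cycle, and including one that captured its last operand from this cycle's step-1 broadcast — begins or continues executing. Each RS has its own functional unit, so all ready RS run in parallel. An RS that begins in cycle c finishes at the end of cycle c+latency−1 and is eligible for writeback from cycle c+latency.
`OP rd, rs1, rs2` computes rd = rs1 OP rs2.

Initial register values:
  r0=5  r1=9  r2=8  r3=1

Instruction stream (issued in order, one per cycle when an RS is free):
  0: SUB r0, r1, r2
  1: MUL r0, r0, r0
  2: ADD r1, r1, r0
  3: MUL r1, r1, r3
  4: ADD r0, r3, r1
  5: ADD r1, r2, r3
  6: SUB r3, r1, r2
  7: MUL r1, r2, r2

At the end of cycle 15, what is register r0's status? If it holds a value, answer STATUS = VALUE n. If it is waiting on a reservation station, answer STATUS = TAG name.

cycle 1: issue SUB r0<-Add1 // r0:Add1,r1:9,r2:8,r3:1
cycle 2: issue MUL r0<-Mul1 // r0:Mul1,r1:9,r2:8,r3:1
cycle 3: issue ADD r1<-Add2 // r0:Mul1,r1:Add2,r2:8,r3:1
cycle 4: CDB Add1=1; issue MUL r1<-Mul2 // r0:Mul1,r1:Mul2,r2:8,r3:1
cycle 5: issue ADD r0<-Add1 // r0:Add1,r1:Mul2,r2:8,r3:1
cycle 6: issue ADD r1<-Add3 // r0:Add1,r1:Add3,r2:8,r3:1
cycle 7: stall // r0:Add1,r1:Add3,r2:8,r3:1
cycle 8: stall // r0:Add1,r1:Add3,r2:8,r3:1
cycle 9: CDB Add3=9; issue SUB r3<-Add3 // r0:Add1,r1:9,r2:8,r3:Add3
cycle 10: CDB Mul1=1; issue MUL r1<-Mul1 // r0:Add1,r1:Mul1,r2:8,r3:Add3
cycle 11: - // r0:Add1,r1:Mul1,r2:8,r3:Add3
cycle 12: CDB Add3=1 // r0:Add1,r1:Mul1,r2:8,r3:1
cycle 13: CDB Add2=10 // r0:Add1,r1:Mul1,r2:8,r3:1
cycle 14: - // r0:Add1,r1:Mul1,r2:8,r3:1
cycle 15: CDB Mul1=64 // r0:Add1,r1:64,r2:8,r3:1

STATUS = TAG Add1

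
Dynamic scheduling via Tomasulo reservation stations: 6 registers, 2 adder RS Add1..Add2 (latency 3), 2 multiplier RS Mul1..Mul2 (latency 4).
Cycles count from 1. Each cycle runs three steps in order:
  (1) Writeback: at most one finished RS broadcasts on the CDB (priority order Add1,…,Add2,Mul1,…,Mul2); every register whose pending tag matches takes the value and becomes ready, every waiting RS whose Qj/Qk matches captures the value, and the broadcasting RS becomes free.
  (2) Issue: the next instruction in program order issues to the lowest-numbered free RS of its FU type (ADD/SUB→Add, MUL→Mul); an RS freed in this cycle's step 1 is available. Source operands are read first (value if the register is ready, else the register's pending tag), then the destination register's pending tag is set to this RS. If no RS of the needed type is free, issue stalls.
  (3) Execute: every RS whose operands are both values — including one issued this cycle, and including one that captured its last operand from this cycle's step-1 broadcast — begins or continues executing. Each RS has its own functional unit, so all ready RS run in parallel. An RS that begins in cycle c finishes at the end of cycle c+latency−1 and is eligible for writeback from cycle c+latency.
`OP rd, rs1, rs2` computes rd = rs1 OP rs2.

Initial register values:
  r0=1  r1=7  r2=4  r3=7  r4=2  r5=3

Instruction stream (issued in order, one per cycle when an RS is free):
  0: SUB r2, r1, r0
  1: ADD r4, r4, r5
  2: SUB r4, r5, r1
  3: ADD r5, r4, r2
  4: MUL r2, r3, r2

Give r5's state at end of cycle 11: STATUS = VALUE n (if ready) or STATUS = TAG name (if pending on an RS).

c1: issue SUB r2<-Add1 | r0:1,r1:7,r2:Add1,r3:7,r4:2,r5:3
c2: issue ADD r4<-Add2 | r0:1,r1:7,r2:Add1,r3:7,r4:Add2,r5:3
c3: stall | r0:1,r1:7,r2:Add1,r3:7,r4:Add2,r5:3
c4: CDB Add1=6; issue SUB r4<-Add1 | r0:1,r1:7,r2:6,r3:7,r4:Add1,r5:3
c5: CDB Add2=5; issue ADD r5<-Add2 | r0:1,r1:7,r2:6,r3:7,r4:Add1,r5:Add2
c6: issue MUL r2<-Mul1 | r0:1,r1:7,r2:Mul1,r3:7,r4:Add1,r5:Add2
c7: CDB Add1=-4 | r0:1,r1:7,r2:Mul1,r3:7,r4:-4,r5:Add2
c8: - | r0:1,r1:7,r2:Mul1,r3:7,r4:-4,r5:Add2
c9: - | r0:1,r1:7,r2:Mul1,r3:7,r4:-4,r5:Add2
c10: CDB Add2=2 | r0:1,r1:7,r2:Mul1,r3:7,r4:-4,r5:2
c11: CDB Mul1=42 | r0:1,r1:7,r2:42,r3:7,r4:-4,r5:2

STATUS = VALUE 2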